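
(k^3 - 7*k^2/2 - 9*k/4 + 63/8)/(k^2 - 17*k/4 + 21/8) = (4*k^2 - 9)/(4*k - 3)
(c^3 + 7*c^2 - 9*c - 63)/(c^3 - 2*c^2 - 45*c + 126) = (c + 3)/(c - 6)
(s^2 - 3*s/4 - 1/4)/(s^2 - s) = (s + 1/4)/s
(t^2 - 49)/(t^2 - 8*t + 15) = (t^2 - 49)/(t^2 - 8*t + 15)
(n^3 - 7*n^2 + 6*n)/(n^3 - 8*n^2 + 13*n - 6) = n/(n - 1)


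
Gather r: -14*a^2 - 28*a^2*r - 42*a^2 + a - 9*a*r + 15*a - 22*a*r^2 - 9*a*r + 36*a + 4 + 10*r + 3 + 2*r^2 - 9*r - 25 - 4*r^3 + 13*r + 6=-56*a^2 + 52*a - 4*r^3 + r^2*(2 - 22*a) + r*(-28*a^2 - 18*a + 14) - 12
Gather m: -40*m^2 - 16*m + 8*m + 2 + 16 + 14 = -40*m^2 - 8*m + 32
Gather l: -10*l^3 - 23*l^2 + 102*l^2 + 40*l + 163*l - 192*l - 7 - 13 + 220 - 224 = -10*l^3 + 79*l^2 + 11*l - 24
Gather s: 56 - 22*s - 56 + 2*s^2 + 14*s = 2*s^2 - 8*s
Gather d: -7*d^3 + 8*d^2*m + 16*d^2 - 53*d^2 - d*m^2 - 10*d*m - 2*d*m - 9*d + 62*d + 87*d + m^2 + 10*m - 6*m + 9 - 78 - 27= -7*d^3 + d^2*(8*m - 37) + d*(-m^2 - 12*m + 140) + m^2 + 4*m - 96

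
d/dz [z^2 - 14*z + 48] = 2*z - 14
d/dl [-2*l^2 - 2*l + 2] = -4*l - 2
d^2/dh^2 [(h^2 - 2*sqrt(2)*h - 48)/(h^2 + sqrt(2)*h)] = 6*(-sqrt(2)*h^3 - 48*h^2 - 48*sqrt(2)*h - 32)/(h^3*(h^3 + 3*sqrt(2)*h^2 + 6*h + 2*sqrt(2)))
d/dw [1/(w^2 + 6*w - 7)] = 2*(-w - 3)/(w^2 + 6*w - 7)^2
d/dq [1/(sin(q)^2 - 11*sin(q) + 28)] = (11 - 2*sin(q))*cos(q)/(sin(q)^2 - 11*sin(q) + 28)^2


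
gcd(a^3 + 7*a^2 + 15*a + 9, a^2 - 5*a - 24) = a + 3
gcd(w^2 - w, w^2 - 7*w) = w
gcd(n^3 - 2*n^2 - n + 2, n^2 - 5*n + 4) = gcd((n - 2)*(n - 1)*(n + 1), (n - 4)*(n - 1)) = n - 1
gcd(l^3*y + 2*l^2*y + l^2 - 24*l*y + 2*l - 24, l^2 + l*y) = 1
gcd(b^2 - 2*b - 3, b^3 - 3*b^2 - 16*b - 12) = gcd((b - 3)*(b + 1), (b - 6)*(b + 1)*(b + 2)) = b + 1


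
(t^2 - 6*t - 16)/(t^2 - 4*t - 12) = (t - 8)/(t - 6)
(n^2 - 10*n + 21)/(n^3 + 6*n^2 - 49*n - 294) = (n - 3)/(n^2 + 13*n + 42)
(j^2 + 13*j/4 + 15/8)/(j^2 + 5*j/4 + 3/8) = (2*j + 5)/(2*j + 1)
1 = 1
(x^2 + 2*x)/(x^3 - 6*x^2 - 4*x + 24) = x/(x^2 - 8*x + 12)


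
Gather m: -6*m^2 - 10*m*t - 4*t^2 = -6*m^2 - 10*m*t - 4*t^2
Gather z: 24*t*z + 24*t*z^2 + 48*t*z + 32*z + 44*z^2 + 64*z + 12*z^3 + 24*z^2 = 12*z^3 + z^2*(24*t + 68) + z*(72*t + 96)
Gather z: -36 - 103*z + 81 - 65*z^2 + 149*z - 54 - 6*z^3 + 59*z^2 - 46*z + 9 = -6*z^3 - 6*z^2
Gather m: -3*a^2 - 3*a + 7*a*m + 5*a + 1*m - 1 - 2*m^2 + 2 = -3*a^2 + 2*a - 2*m^2 + m*(7*a + 1) + 1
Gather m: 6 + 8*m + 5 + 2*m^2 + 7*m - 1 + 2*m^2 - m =4*m^2 + 14*m + 10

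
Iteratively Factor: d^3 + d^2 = (d)*(d^2 + d) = d*(d + 1)*(d)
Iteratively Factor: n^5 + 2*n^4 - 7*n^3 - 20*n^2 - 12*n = (n + 2)*(n^4 - 7*n^2 - 6*n) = (n + 1)*(n + 2)*(n^3 - n^2 - 6*n) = (n + 1)*(n + 2)^2*(n^2 - 3*n) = n*(n + 1)*(n + 2)^2*(n - 3)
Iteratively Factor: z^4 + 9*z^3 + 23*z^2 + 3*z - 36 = (z + 3)*(z^3 + 6*z^2 + 5*z - 12) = (z - 1)*(z + 3)*(z^2 + 7*z + 12) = (z - 1)*(z + 3)*(z + 4)*(z + 3)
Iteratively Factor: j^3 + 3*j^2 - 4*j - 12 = (j - 2)*(j^2 + 5*j + 6) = (j - 2)*(j + 2)*(j + 3)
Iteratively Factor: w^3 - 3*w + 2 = (w - 1)*(w^2 + w - 2) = (w - 1)*(w + 2)*(w - 1)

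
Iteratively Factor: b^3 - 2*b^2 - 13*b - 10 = (b - 5)*(b^2 + 3*b + 2) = (b - 5)*(b + 1)*(b + 2)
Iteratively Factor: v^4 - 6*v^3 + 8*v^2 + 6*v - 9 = (v + 1)*(v^3 - 7*v^2 + 15*v - 9) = (v - 3)*(v + 1)*(v^2 - 4*v + 3) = (v - 3)^2*(v + 1)*(v - 1)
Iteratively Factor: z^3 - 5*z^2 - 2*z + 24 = (z - 3)*(z^2 - 2*z - 8) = (z - 3)*(z + 2)*(z - 4)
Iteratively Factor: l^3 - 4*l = (l)*(l^2 - 4) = l*(l - 2)*(l + 2)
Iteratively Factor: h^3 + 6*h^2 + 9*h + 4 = (h + 1)*(h^2 + 5*h + 4) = (h + 1)*(h + 4)*(h + 1)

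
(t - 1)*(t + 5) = t^2 + 4*t - 5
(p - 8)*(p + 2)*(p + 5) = p^3 - p^2 - 46*p - 80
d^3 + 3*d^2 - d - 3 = (d - 1)*(d + 1)*(d + 3)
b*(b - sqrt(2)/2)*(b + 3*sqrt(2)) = b^3 + 5*sqrt(2)*b^2/2 - 3*b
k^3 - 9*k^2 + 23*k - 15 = (k - 5)*(k - 3)*(k - 1)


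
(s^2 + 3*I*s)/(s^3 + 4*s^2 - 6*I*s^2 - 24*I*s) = (s + 3*I)/(s^2 + s*(4 - 6*I) - 24*I)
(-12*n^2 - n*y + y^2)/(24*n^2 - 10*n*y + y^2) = (3*n + y)/(-6*n + y)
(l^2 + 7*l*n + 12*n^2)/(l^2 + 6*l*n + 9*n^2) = (l + 4*n)/(l + 3*n)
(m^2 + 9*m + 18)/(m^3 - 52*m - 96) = (m + 3)/(m^2 - 6*m - 16)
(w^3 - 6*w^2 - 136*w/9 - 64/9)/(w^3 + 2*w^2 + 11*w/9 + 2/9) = (3*w^2 - 20*w - 32)/(3*w^2 + 4*w + 1)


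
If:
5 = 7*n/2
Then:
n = 10/7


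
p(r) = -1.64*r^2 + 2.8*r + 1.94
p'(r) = 2.8 - 3.28*r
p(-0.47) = 0.26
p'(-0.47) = 4.34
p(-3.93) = -34.39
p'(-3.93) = 15.69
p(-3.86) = -33.30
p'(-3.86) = 15.46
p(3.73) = -10.43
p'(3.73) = -9.43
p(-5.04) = -53.83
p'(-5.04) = 19.33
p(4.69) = -21.00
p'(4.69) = -12.58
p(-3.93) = -34.39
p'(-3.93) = 15.69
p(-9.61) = -176.43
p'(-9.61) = 34.32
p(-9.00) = -156.10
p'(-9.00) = 32.32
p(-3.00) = -21.22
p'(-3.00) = 12.64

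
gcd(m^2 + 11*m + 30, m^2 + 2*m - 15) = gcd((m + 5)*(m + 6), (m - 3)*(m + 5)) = m + 5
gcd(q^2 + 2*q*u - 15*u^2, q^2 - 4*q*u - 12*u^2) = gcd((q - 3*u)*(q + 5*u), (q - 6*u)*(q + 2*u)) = 1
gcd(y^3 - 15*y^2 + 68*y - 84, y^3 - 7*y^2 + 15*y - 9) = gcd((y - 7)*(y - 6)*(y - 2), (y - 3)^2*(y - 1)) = 1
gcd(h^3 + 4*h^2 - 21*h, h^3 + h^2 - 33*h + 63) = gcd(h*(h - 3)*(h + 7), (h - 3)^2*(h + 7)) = h^2 + 4*h - 21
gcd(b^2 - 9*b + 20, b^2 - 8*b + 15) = b - 5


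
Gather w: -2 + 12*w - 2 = 12*w - 4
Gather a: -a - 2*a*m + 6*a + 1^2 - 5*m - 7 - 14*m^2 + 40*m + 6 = a*(5 - 2*m) - 14*m^2 + 35*m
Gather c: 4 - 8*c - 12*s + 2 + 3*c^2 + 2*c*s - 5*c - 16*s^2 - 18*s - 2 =3*c^2 + c*(2*s - 13) - 16*s^2 - 30*s + 4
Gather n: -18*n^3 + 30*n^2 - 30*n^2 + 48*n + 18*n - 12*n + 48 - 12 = -18*n^3 + 54*n + 36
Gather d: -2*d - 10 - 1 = -2*d - 11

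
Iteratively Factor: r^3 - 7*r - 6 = (r + 2)*(r^2 - 2*r - 3) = (r + 1)*(r + 2)*(r - 3)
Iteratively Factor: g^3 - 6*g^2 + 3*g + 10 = (g + 1)*(g^2 - 7*g + 10) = (g - 2)*(g + 1)*(g - 5)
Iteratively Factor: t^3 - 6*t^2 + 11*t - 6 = (t - 3)*(t^2 - 3*t + 2) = (t - 3)*(t - 2)*(t - 1)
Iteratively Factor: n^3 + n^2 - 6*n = (n + 3)*(n^2 - 2*n) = n*(n + 3)*(n - 2)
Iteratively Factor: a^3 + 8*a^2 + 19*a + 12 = (a + 1)*(a^2 + 7*a + 12) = (a + 1)*(a + 4)*(a + 3)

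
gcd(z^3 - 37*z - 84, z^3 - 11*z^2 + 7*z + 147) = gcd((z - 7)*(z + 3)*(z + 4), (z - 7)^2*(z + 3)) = z^2 - 4*z - 21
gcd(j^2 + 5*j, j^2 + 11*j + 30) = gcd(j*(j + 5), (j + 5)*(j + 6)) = j + 5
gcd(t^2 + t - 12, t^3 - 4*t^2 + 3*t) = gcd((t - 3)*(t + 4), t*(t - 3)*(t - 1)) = t - 3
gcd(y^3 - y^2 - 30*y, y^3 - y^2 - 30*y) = y^3 - y^2 - 30*y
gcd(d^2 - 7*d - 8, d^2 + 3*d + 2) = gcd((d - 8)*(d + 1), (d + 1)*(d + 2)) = d + 1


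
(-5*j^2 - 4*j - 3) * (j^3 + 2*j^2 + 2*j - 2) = -5*j^5 - 14*j^4 - 21*j^3 - 4*j^2 + 2*j + 6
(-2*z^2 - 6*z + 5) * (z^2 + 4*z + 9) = -2*z^4 - 14*z^3 - 37*z^2 - 34*z + 45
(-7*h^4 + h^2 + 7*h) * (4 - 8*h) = 56*h^5 - 28*h^4 - 8*h^3 - 52*h^2 + 28*h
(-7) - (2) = -9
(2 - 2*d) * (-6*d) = 12*d^2 - 12*d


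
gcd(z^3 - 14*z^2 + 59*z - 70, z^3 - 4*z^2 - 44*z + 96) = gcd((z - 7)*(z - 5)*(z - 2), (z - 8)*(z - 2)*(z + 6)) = z - 2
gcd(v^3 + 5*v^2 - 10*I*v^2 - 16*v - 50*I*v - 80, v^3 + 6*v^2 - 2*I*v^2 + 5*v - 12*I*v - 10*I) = v^2 + v*(5 - 2*I) - 10*I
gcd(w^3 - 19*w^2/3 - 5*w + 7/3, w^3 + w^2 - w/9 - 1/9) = w^2 + 2*w/3 - 1/3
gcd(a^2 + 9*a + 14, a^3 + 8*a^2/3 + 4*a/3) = a + 2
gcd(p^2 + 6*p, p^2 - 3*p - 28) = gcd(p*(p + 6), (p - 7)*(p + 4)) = 1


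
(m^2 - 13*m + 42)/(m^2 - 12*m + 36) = (m - 7)/(m - 6)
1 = 1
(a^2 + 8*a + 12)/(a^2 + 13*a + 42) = (a + 2)/(a + 7)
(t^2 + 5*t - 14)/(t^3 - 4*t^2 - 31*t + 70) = (t + 7)/(t^2 - 2*t - 35)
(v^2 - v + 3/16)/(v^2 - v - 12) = (-v^2 + v - 3/16)/(-v^2 + v + 12)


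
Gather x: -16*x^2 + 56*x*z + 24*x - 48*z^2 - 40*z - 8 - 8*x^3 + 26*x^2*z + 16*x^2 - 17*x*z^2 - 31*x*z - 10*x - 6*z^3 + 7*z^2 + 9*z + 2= -8*x^3 + 26*x^2*z + x*(-17*z^2 + 25*z + 14) - 6*z^3 - 41*z^2 - 31*z - 6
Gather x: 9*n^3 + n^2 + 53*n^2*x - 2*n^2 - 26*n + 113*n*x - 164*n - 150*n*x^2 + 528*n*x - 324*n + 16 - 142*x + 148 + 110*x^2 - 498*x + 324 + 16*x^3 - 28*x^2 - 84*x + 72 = 9*n^3 - n^2 - 514*n + 16*x^3 + x^2*(82 - 150*n) + x*(53*n^2 + 641*n - 724) + 560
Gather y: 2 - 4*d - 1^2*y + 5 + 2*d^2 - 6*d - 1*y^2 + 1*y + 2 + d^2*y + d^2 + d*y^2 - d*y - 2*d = 3*d^2 - 12*d + y^2*(d - 1) + y*(d^2 - d) + 9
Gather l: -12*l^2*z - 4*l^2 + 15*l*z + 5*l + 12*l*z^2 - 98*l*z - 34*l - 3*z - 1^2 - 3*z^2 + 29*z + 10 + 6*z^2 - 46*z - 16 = l^2*(-12*z - 4) + l*(12*z^2 - 83*z - 29) + 3*z^2 - 20*z - 7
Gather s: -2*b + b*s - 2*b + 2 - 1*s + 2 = -4*b + s*(b - 1) + 4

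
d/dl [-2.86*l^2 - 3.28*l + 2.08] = -5.72*l - 3.28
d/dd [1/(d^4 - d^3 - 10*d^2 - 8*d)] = (-4*d^3 + 3*d^2 + 20*d + 8)/(d^2*(-d^3 + d^2 + 10*d + 8)^2)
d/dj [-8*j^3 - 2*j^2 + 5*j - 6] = -24*j^2 - 4*j + 5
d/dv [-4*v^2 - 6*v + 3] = -8*v - 6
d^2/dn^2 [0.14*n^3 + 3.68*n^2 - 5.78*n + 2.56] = 0.84*n + 7.36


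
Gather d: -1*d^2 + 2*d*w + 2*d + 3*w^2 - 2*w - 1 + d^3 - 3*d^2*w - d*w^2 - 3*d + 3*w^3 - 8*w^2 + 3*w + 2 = d^3 + d^2*(-3*w - 1) + d*(-w^2 + 2*w - 1) + 3*w^3 - 5*w^2 + w + 1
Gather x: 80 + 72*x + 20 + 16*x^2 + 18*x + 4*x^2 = 20*x^2 + 90*x + 100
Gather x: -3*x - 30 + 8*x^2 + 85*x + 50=8*x^2 + 82*x + 20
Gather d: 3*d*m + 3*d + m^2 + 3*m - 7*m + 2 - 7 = d*(3*m + 3) + m^2 - 4*m - 5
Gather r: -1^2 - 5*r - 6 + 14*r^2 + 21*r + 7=14*r^2 + 16*r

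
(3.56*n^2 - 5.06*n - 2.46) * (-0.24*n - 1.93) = -0.8544*n^3 - 5.6564*n^2 + 10.3562*n + 4.7478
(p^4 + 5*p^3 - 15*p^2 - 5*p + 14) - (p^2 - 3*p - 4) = p^4 + 5*p^3 - 16*p^2 - 2*p + 18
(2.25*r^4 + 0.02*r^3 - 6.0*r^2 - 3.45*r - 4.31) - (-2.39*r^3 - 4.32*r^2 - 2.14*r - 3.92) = 2.25*r^4 + 2.41*r^3 - 1.68*r^2 - 1.31*r - 0.39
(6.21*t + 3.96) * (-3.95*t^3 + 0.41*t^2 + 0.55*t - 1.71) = -24.5295*t^4 - 13.0959*t^3 + 5.0391*t^2 - 8.4411*t - 6.7716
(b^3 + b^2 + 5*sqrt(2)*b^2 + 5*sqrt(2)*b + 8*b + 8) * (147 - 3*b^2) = -3*b^5 - 15*sqrt(2)*b^4 - 3*b^4 - 15*sqrt(2)*b^3 + 123*b^3 + 123*b^2 + 735*sqrt(2)*b^2 + 735*sqrt(2)*b + 1176*b + 1176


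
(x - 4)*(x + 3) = x^2 - x - 12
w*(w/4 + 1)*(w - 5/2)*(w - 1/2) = w^4/4 + w^3/4 - 43*w^2/16 + 5*w/4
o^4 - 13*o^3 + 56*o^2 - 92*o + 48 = (o - 6)*(o - 4)*(o - 2)*(o - 1)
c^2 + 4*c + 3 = (c + 1)*(c + 3)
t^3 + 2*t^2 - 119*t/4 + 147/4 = (t - 7/2)*(t - 3/2)*(t + 7)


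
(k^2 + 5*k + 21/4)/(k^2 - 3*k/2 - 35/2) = (k + 3/2)/(k - 5)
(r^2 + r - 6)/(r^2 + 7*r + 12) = (r - 2)/(r + 4)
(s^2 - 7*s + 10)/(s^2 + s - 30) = (s - 2)/(s + 6)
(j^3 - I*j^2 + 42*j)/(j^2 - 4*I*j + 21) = j*(j + 6*I)/(j + 3*I)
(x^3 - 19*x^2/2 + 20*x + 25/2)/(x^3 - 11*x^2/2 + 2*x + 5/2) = (x - 5)/(x - 1)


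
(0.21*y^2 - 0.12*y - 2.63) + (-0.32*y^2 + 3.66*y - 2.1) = -0.11*y^2 + 3.54*y - 4.73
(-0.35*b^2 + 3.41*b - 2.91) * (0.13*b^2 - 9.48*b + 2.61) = -0.0455*b^4 + 3.7613*b^3 - 33.6186*b^2 + 36.4869*b - 7.5951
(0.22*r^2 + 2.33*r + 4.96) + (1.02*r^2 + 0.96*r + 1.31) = 1.24*r^2 + 3.29*r + 6.27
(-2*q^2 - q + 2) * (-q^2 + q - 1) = 2*q^4 - q^3 - q^2 + 3*q - 2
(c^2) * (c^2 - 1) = c^4 - c^2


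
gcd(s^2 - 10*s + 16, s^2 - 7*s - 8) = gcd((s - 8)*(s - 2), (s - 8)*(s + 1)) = s - 8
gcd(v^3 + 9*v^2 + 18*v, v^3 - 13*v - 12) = v + 3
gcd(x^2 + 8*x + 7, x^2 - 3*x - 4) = x + 1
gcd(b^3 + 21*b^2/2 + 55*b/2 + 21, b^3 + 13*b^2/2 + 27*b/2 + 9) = b^2 + 7*b/2 + 3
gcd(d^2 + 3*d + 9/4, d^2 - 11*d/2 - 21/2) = d + 3/2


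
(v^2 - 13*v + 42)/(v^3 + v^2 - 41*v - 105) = (v - 6)/(v^2 + 8*v + 15)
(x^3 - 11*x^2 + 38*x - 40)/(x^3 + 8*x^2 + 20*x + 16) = (x^3 - 11*x^2 + 38*x - 40)/(x^3 + 8*x^2 + 20*x + 16)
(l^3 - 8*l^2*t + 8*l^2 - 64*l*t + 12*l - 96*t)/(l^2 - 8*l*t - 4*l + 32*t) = (l^2 + 8*l + 12)/(l - 4)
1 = 1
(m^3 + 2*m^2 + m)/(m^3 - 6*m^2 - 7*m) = (m + 1)/(m - 7)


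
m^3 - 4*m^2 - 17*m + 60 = (m - 5)*(m - 3)*(m + 4)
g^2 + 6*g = g*(g + 6)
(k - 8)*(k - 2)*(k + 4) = k^3 - 6*k^2 - 24*k + 64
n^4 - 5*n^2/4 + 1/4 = (n - 1)*(n - 1/2)*(n + 1/2)*(n + 1)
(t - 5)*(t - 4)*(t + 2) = t^3 - 7*t^2 + 2*t + 40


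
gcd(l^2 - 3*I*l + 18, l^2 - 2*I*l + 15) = l + 3*I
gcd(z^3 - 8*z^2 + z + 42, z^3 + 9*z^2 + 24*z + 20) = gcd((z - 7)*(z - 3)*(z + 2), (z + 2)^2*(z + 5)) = z + 2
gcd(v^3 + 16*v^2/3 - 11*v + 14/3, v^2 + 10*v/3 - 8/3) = v - 2/3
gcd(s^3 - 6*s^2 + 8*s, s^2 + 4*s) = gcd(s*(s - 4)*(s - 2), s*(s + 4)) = s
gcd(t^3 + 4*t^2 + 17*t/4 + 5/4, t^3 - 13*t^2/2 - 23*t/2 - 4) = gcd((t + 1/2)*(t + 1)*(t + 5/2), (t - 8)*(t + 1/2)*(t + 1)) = t^2 + 3*t/2 + 1/2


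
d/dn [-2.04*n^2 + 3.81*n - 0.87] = 3.81 - 4.08*n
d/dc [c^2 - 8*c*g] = 2*c - 8*g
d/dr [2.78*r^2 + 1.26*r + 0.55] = 5.56*r + 1.26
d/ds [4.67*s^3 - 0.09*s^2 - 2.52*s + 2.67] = 14.01*s^2 - 0.18*s - 2.52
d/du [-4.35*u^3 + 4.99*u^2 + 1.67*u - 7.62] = -13.05*u^2 + 9.98*u + 1.67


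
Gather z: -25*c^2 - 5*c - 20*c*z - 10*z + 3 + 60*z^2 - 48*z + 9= -25*c^2 - 5*c + 60*z^2 + z*(-20*c - 58) + 12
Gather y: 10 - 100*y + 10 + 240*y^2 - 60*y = 240*y^2 - 160*y + 20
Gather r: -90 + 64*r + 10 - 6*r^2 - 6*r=-6*r^2 + 58*r - 80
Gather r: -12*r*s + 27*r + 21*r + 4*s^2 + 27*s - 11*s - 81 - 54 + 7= r*(48 - 12*s) + 4*s^2 + 16*s - 128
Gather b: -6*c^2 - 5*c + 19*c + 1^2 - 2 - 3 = -6*c^2 + 14*c - 4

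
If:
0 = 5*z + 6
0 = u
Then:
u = 0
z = -6/5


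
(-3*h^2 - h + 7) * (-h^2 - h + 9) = 3*h^4 + 4*h^3 - 33*h^2 - 16*h + 63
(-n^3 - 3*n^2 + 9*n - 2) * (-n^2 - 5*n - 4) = n^5 + 8*n^4 + 10*n^3 - 31*n^2 - 26*n + 8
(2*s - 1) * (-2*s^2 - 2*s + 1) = -4*s^3 - 2*s^2 + 4*s - 1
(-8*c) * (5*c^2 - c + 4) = -40*c^3 + 8*c^2 - 32*c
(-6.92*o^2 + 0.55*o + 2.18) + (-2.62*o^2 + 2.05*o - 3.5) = -9.54*o^2 + 2.6*o - 1.32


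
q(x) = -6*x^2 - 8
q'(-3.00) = 36.00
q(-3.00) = -62.00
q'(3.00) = -36.00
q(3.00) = -62.00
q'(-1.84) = 22.08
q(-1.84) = -28.31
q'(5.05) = -60.60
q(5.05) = -161.02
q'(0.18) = -2.16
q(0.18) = -8.19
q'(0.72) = -8.64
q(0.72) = -11.11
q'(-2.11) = 25.32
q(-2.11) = -34.71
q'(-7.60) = 91.20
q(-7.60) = -354.56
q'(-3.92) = 47.04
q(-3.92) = -100.20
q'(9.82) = -117.84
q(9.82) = -586.59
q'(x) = -12*x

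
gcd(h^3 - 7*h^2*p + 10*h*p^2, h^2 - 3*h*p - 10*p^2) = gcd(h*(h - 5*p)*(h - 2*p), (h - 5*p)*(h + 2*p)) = -h + 5*p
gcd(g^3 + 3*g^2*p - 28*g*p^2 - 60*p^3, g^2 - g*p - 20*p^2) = -g + 5*p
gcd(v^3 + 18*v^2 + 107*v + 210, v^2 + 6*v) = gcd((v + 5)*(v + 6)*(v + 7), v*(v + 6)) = v + 6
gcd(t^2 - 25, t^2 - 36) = 1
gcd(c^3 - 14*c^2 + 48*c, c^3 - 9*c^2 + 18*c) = c^2 - 6*c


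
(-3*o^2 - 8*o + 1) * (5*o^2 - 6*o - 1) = -15*o^4 - 22*o^3 + 56*o^2 + 2*o - 1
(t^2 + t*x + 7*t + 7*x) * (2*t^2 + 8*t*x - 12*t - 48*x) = 2*t^4 + 10*t^3*x + 2*t^3 + 8*t^2*x^2 + 10*t^2*x - 84*t^2 + 8*t*x^2 - 420*t*x - 336*x^2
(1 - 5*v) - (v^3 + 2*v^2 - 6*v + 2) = -v^3 - 2*v^2 + v - 1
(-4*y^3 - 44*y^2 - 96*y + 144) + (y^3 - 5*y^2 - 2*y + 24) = -3*y^3 - 49*y^2 - 98*y + 168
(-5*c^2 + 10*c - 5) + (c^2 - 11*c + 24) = -4*c^2 - c + 19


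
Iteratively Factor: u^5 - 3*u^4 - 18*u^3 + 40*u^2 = (u - 2)*(u^4 - u^3 - 20*u^2) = (u - 2)*(u + 4)*(u^3 - 5*u^2) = u*(u - 2)*(u + 4)*(u^2 - 5*u) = u*(u - 5)*(u - 2)*(u + 4)*(u)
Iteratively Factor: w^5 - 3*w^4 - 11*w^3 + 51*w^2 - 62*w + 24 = (w + 4)*(w^4 - 7*w^3 + 17*w^2 - 17*w + 6) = (w - 2)*(w + 4)*(w^3 - 5*w^2 + 7*w - 3) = (w - 3)*(w - 2)*(w + 4)*(w^2 - 2*w + 1) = (w - 3)*(w - 2)*(w - 1)*(w + 4)*(w - 1)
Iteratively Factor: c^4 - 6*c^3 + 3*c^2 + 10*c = (c + 1)*(c^3 - 7*c^2 + 10*c) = c*(c + 1)*(c^2 - 7*c + 10) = c*(c - 2)*(c + 1)*(c - 5)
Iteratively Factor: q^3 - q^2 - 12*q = (q - 4)*(q^2 + 3*q) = (q - 4)*(q + 3)*(q)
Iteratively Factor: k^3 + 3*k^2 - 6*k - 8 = (k - 2)*(k^2 + 5*k + 4) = (k - 2)*(k + 1)*(k + 4)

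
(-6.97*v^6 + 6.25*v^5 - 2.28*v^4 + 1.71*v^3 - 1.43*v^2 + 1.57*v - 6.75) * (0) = 0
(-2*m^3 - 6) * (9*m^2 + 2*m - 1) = -18*m^5 - 4*m^4 + 2*m^3 - 54*m^2 - 12*m + 6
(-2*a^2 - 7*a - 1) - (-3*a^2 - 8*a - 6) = a^2 + a + 5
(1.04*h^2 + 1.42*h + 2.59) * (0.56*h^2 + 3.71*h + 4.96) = 0.5824*h^4 + 4.6536*h^3 + 11.877*h^2 + 16.6521*h + 12.8464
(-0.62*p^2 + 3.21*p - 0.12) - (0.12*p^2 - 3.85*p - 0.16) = -0.74*p^2 + 7.06*p + 0.04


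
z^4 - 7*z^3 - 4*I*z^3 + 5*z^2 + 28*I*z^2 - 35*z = z*(z - 7)*(z - 5*I)*(z + I)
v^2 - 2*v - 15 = (v - 5)*(v + 3)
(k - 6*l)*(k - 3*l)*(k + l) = k^3 - 8*k^2*l + 9*k*l^2 + 18*l^3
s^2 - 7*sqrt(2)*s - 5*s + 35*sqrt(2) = (s - 5)*(s - 7*sqrt(2))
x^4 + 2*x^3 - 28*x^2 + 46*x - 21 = (x - 3)*(x - 1)^2*(x + 7)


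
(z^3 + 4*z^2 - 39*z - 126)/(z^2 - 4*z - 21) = (z^2 + z - 42)/(z - 7)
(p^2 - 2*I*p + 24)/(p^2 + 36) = (p + 4*I)/(p + 6*I)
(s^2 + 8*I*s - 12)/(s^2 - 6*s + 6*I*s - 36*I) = (s + 2*I)/(s - 6)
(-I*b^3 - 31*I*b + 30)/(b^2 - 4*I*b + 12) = (-I*b^2 + 6*b + 5*I)/(b + 2*I)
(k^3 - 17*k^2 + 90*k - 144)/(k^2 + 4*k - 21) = (k^2 - 14*k + 48)/(k + 7)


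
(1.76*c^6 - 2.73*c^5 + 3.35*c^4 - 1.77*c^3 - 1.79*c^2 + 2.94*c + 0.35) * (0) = 0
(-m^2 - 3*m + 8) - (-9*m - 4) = -m^2 + 6*m + 12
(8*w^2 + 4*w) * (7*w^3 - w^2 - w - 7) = 56*w^5 + 20*w^4 - 12*w^3 - 60*w^2 - 28*w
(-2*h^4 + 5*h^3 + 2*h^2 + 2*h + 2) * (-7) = 14*h^4 - 35*h^3 - 14*h^2 - 14*h - 14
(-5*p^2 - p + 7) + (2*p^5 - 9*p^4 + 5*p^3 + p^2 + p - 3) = 2*p^5 - 9*p^4 + 5*p^3 - 4*p^2 + 4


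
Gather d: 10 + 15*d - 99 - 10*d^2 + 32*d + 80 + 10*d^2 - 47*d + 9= 0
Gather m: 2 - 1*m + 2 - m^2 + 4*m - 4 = -m^2 + 3*m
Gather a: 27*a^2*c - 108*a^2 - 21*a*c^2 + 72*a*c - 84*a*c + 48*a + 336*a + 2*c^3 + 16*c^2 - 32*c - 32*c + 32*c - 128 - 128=a^2*(27*c - 108) + a*(-21*c^2 - 12*c + 384) + 2*c^3 + 16*c^2 - 32*c - 256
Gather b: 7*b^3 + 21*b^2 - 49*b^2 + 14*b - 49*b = 7*b^3 - 28*b^2 - 35*b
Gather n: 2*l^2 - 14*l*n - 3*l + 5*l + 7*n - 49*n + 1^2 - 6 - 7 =2*l^2 + 2*l + n*(-14*l - 42) - 12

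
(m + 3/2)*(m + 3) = m^2 + 9*m/2 + 9/2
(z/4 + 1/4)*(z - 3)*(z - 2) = z^3/4 - z^2 + z/4 + 3/2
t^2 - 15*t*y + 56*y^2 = (t - 8*y)*(t - 7*y)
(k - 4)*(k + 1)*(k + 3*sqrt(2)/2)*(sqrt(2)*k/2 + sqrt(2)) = sqrt(2)*k^4/2 - sqrt(2)*k^3/2 + 3*k^3/2 - 5*sqrt(2)*k^2 - 3*k^2/2 - 15*k - 4*sqrt(2)*k - 12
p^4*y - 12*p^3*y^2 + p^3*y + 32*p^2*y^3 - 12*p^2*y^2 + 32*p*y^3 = p*(p - 8*y)*(p - 4*y)*(p*y + y)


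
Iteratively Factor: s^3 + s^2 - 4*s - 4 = (s + 2)*(s^2 - s - 2) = (s + 1)*(s + 2)*(s - 2)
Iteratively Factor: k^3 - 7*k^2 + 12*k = (k - 3)*(k^2 - 4*k) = k*(k - 3)*(k - 4)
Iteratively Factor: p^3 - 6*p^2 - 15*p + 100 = (p - 5)*(p^2 - p - 20) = (p - 5)^2*(p + 4)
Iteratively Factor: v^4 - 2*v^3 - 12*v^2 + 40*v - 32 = (v - 2)*(v^3 - 12*v + 16) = (v - 2)^2*(v^2 + 2*v - 8) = (v - 2)^2*(v + 4)*(v - 2)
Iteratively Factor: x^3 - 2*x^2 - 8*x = (x - 4)*(x^2 + 2*x) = x*(x - 4)*(x + 2)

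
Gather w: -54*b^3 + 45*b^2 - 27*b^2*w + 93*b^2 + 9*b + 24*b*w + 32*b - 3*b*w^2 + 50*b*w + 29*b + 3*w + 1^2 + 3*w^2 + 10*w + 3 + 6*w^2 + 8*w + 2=-54*b^3 + 138*b^2 + 70*b + w^2*(9 - 3*b) + w*(-27*b^2 + 74*b + 21) + 6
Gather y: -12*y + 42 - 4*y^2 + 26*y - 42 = -4*y^2 + 14*y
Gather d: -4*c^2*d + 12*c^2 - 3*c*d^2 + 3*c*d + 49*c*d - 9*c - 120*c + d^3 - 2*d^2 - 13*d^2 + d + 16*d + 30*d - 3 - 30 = 12*c^2 - 129*c + d^3 + d^2*(-3*c - 15) + d*(-4*c^2 + 52*c + 47) - 33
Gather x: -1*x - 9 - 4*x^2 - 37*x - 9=-4*x^2 - 38*x - 18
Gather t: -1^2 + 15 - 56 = -42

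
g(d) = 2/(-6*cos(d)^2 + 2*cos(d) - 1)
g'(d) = 2*(-12*sin(d)*cos(d) + 2*sin(d))/(-6*cos(d)^2 + 2*cos(d) - 1)^2 = 4*(1 - 6*cos(d))*sin(d)/(6*cos(d)^2 - 2*cos(d) + 1)^2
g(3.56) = -0.26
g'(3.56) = -0.17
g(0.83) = -0.84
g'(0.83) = -1.58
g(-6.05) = -0.42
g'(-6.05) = -0.20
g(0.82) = -0.82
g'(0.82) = -1.53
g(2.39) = -0.35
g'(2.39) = 0.46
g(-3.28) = -0.23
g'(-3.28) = 0.05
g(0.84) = -0.86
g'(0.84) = -1.64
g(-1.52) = -2.19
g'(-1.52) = -3.33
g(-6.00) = -0.43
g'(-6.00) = -0.25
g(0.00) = -0.40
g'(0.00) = 0.00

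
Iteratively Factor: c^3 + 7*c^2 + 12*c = (c + 3)*(c^2 + 4*c) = c*(c + 3)*(c + 4)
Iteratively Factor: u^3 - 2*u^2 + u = (u)*(u^2 - 2*u + 1) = u*(u - 1)*(u - 1)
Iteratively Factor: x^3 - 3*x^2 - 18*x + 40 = (x - 5)*(x^2 + 2*x - 8) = (x - 5)*(x - 2)*(x + 4)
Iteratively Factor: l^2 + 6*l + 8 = (l + 4)*(l + 2)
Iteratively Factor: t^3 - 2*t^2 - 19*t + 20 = (t - 5)*(t^2 + 3*t - 4) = (t - 5)*(t + 4)*(t - 1)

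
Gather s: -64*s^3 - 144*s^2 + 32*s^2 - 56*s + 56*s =-64*s^3 - 112*s^2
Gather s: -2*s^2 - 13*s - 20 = -2*s^2 - 13*s - 20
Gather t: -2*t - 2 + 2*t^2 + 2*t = 2*t^2 - 2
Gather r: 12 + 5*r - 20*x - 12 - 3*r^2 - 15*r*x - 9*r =-3*r^2 + r*(-15*x - 4) - 20*x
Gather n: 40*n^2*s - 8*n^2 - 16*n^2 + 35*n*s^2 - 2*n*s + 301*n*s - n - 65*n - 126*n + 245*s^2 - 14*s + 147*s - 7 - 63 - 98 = n^2*(40*s - 24) + n*(35*s^2 + 299*s - 192) + 245*s^2 + 133*s - 168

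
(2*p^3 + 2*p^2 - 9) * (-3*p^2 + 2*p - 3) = -6*p^5 - 2*p^4 - 2*p^3 + 21*p^2 - 18*p + 27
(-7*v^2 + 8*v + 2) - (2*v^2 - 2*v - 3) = -9*v^2 + 10*v + 5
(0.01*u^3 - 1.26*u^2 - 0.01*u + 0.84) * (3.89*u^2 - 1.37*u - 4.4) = 0.0389*u^5 - 4.9151*u^4 + 1.6433*u^3 + 8.8253*u^2 - 1.1068*u - 3.696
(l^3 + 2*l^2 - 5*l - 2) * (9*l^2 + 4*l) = 9*l^5 + 22*l^4 - 37*l^3 - 38*l^2 - 8*l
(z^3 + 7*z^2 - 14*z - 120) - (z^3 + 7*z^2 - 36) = -14*z - 84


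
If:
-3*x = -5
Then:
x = 5/3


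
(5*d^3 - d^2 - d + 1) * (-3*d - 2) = -15*d^4 - 7*d^3 + 5*d^2 - d - 2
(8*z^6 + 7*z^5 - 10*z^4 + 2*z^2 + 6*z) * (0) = 0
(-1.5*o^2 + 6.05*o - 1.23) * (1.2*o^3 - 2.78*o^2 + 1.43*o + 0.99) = -1.8*o^5 + 11.43*o^4 - 20.44*o^3 + 10.5859*o^2 + 4.2306*o - 1.2177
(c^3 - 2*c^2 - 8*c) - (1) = c^3 - 2*c^2 - 8*c - 1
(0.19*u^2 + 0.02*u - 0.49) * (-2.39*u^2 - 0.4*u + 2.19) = -0.4541*u^4 - 0.1238*u^3 + 1.5792*u^2 + 0.2398*u - 1.0731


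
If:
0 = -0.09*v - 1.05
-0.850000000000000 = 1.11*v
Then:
No Solution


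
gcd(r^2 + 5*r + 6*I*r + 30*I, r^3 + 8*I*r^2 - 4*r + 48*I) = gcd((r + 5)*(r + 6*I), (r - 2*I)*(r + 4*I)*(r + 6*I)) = r + 6*I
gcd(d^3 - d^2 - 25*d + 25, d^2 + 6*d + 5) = d + 5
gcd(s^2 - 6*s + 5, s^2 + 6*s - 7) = s - 1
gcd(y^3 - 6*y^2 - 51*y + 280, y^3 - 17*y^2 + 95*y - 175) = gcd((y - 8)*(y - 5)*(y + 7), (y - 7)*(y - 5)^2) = y - 5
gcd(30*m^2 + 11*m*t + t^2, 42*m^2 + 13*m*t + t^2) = 6*m + t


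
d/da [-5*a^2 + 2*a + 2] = 2 - 10*a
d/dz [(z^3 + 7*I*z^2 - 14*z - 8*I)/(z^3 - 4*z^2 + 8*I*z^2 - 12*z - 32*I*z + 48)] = (z^2*(-4 + I) + z*(8 - 48*I) + 104 + 24*I)/(z^4 + z^3*(-8 + 12*I) + z^2*(-20 - 96*I) + z*(288 + 192*I) - 576)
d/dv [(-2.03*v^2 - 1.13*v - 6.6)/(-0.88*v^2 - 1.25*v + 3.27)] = (1.5431*v^2 - 24.8922*v - 11.9451)/(0.7744*v^4 + 2.2*v^3 - 4.1927*v^2 - 8.175*v + 10.6929)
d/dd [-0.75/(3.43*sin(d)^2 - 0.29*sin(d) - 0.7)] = (5.145*sin(d) - 0.2175)*cos(d)/(-3.43*sin(d)^2 + 0.29*sin(d) + 0.7)^2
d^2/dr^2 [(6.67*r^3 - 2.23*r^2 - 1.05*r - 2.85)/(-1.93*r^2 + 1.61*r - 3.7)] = (-2.8421709430404e-14*r^5 + 82.363174*r^3 + 206.54835*r^2 - 645.99693*r + 47.63837)/(7.189057*r^6 - 17.991267*r^5 + 56.354649*r^4 - 73.155341*r^3 + 108.03741*r^2 - 66.1227*r + 50.653)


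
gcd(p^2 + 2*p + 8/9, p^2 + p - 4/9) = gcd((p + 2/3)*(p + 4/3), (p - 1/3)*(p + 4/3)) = p + 4/3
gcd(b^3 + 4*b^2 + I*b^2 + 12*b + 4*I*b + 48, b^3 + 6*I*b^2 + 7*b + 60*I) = b^2 + I*b + 12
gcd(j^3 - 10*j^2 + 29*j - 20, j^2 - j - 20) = j - 5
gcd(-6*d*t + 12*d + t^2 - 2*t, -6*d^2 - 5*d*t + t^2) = -6*d + t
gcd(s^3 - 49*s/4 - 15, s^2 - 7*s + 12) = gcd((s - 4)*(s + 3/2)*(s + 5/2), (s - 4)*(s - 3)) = s - 4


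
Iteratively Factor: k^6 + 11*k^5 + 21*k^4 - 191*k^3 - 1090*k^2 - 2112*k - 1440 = (k + 3)*(k^5 + 8*k^4 - 3*k^3 - 182*k^2 - 544*k - 480) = (k - 5)*(k + 3)*(k^4 + 13*k^3 + 62*k^2 + 128*k + 96) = (k - 5)*(k + 2)*(k + 3)*(k^3 + 11*k^2 + 40*k + 48) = (k - 5)*(k + 2)*(k + 3)*(k + 4)*(k^2 + 7*k + 12) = (k - 5)*(k + 2)*(k + 3)*(k + 4)^2*(k + 3)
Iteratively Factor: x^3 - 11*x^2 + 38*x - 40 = (x - 2)*(x^2 - 9*x + 20) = (x - 5)*(x - 2)*(x - 4)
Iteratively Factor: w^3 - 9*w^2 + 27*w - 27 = (w - 3)*(w^2 - 6*w + 9) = (w - 3)^2*(w - 3)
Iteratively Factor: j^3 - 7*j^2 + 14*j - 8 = (j - 2)*(j^2 - 5*j + 4) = (j - 4)*(j - 2)*(j - 1)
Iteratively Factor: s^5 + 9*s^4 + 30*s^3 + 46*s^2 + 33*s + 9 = (s + 1)*(s^4 + 8*s^3 + 22*s^2 + 24*s + 9) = (s + 1)*(s + 3)*(s^3 + 5*s^2 + 7*s + 3) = (s + 1)*(s + 3)^2*(s^2 + 2*s + 1) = (s + 1)^2*(s + 3)^2*(s + 1)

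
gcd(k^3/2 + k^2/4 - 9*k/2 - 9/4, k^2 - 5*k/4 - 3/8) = 1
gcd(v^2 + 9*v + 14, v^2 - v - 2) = 1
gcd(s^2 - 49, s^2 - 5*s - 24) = 1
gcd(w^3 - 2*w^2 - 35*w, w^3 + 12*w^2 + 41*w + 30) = w + 5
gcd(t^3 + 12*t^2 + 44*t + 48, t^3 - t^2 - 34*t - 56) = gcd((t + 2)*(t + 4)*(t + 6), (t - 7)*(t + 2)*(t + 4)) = t^2 + 6*t + 8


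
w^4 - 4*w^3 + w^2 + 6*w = w*(w - 3)*(w - 2)*(w + 1)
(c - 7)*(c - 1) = c^2 - 8*c + 7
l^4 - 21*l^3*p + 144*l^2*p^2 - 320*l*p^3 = l*(l - 8*p)^2*(l - 5*p)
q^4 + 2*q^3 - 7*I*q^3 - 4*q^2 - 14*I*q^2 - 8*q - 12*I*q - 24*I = (q + 2)*(q - 6*I)*(q - 2*I)*(q + I)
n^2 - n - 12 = (n - 4)*(n + 3)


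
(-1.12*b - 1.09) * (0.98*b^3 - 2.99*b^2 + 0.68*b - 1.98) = -1.0976*b^4 + 2.2806*b^3 + 2.4975*b^2 + 1.4764*b + 2.1582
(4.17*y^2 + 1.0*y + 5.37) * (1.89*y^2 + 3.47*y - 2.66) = 7.8813*y^4 + 16.3599*y^3 + 2.5271*y^2 + 15.9739*y - 14.2842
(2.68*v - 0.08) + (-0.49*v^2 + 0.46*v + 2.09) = -0.49*v^2 + 3.14*v + 2.01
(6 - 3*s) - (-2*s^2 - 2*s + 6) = 2*s^2 - s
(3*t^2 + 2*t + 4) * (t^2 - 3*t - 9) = 3*t^4 - 7*t^3 - 29*t^2 - 30*t - 36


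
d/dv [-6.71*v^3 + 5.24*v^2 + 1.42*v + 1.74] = -20.13*v^2 + 10.48*v + 1.42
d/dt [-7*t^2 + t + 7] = 1 - 14*t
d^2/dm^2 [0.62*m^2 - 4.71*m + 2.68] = 1.24000000000000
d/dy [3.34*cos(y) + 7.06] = -3.34*sin(y)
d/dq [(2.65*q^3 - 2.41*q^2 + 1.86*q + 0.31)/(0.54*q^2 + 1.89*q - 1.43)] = (1.431*q^4 + 10.017*q^3 - 16.9278*q^2 + 6.5578*q - 3.2457)/(0.2916*q^4 + 2.0412*q^3 + 2.0277*q^2 - 5.4054*q + 2.0449)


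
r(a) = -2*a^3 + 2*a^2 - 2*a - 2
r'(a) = -6*a^2 + 4*a - 2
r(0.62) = -2.95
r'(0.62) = -1.83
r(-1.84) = 20.91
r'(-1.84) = -29.67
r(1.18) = -4.86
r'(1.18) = -5.63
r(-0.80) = 1.90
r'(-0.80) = -9.04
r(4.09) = -113.56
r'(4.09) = -86.01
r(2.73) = -33.25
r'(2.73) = -35.80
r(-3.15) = 86.66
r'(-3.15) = -74.14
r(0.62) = -2.95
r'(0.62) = -1.83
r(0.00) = -2.00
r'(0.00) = -2.00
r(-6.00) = 514.00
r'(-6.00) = -242.00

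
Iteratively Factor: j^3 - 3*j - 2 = (j + 1)*(j^2 - j - 2) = (j - 2)*(j + 1)*(j + 1)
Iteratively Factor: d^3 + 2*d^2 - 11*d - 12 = (d - 3)*(d^2 + 5*d + 4) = (d - 3)*(d + 4)*(d + 1)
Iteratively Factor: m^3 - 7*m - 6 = (m + 2)*(m^2 - 2*m - 3) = (m + 1)*(m + 2)*(m - 3)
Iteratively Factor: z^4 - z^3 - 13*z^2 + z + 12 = (z + 1)*(z^3 - 2*z^2 - 11*z + 12) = (z - 1)*(z + 1)*(z^2 - z - 12) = (z - 1)*(z + 1)*(z + 3)*(z - 4)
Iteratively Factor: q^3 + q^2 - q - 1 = (q + 1)*(q^2 - 1) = (q - 1)*(q + 1)*(q + 1)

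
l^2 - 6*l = l*(l - 6)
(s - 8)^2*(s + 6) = s^3 - 10*s^2 - 32*s + 384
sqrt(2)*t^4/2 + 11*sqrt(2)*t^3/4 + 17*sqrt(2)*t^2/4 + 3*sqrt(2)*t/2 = t*(t + 1/2)*(t + 3)*(sqrt(2)*t/2 + sqrt(2))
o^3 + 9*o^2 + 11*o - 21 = (o - 1)*(o + 3)*(o + 7)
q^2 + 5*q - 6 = (q - 1)*(q + 6)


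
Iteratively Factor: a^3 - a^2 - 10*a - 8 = (a + 1)*(a^2 - 2*a - 8) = (a + 1)*(a + 2)*(a - 4)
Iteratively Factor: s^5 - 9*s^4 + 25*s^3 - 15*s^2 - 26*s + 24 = (s - 3)*(s^4 - 6*s^3 + 7*s^2 + 6*s - 8) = (s - 3)*(s - 2)*(s^3 - 4*s^2 - s + 4) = (s - 3)*(s - 2)*(s - 1)*(s^2 - 3*s - 4) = (s - 4)*(s - 3)*(s - 2)*(s - 1)*(s + 1)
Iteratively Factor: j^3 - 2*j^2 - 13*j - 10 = (j + 2)*(j^2 - 4*j - 5) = (j - 5)*(j + 2)*(j + 1)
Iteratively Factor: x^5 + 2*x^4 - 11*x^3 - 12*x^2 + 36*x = (x)*(x^4 + 2*x^3 - 11*x^2 - 12*x + 36) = x*(x - 2)*(x^3 + 4*x^2 - 3*x - 18) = x*(x - 2)*(x + 3)*(x^2 + x - 6) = x*(x - 2)^2*(x + 3)*(x + 3)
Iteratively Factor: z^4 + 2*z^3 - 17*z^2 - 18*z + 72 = (z + 4)*(z^3 - 2*z^2 - 9*z + 18) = (z - 3)*(z + 4)*(z^2 + z - 6) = (z - 3)*(z + 3)*(z + 4)*(z - 2)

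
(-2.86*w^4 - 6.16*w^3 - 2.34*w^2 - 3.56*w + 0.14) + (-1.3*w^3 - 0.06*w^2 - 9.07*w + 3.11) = -2.86*w^4 - 7.46*w^3 - 2.4*w^2 - 12.63*w + 3.25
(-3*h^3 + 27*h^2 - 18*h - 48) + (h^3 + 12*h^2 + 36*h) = -2*h^3 + 39*h^2 + 18*h - 48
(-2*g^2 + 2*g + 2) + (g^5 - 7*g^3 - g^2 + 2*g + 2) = g^5 - 7*g^3 - 3*g^2 + 4*g + 4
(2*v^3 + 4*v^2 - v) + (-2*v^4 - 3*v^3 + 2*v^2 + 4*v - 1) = -2*v^4 - v^3 + 6*v^2 + 3*v - 1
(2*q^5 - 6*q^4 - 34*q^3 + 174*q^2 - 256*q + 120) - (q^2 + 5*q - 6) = 2*q^5 - 6*q^4 - 34*q^3 + 173*q^2 - 261*q + 126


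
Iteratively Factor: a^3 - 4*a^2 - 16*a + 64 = (a + 4)*(a^2 - 8*a + 16) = (a - 4)*(a + 4)*(a - 4)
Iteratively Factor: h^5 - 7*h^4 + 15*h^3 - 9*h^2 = (h - 1)*(h^4 - 6*h^3 + 9*h^2) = (h - 3)*(h - 1)*(h^3 - 3*h^2) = (h - 3)^2*(h - 1)*(h^2) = h*(h - 3)^2*(h - 1)*(h)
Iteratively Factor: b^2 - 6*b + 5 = (b - 5)*(b - 1)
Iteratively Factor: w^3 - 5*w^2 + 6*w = (w - 2)*(w^2 - 3*w) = w*(w - 2)*(w - 3)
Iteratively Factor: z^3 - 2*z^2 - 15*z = (z - 5)*(z^2 + 3*z) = z*(z - 5)*(z + 3)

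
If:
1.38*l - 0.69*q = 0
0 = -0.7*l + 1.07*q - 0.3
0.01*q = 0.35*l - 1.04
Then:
No Solution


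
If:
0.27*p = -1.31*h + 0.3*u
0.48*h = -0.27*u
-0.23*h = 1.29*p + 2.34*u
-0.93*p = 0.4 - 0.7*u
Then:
No Solution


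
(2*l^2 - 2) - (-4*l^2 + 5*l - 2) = 6*l^2 - 5*l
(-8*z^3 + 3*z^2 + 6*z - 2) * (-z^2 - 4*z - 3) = 8*z^5 + 29*z^4 + 6*z^3 - 31*z^2 - 10*z + 6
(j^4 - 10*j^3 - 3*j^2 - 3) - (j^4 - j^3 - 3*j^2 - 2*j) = -9*j^3 + 2*j - 3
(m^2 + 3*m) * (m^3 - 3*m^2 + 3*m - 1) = m^5 - 6*m^3 + 8*m^2 - 3*m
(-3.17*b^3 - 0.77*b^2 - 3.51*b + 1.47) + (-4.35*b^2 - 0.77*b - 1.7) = -3.17*b^3 - 5.12*b^2 - 4.28*b - 0.23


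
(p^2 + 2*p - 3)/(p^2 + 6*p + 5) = (p^2 + 2*p - 3)/(p^2 + 6*p + 5)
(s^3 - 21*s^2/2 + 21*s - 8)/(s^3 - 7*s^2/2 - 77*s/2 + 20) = (s - 2)/(s + 5)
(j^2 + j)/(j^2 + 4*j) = (j + 1)/(j + 4)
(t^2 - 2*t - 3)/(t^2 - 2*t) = (t^2 - 2*t - 3)/(t*(t - 2))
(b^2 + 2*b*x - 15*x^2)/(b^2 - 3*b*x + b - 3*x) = (b + 5*x)/(b + 1)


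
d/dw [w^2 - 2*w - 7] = 2*w - 2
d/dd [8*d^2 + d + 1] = 16*d + 1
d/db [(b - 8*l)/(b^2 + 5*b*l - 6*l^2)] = (b^2 + 5*b*l - 6*l^2 - (b - 8*l)*(2*b + 5*l))/(b^2 + 5*b*l - 6*l^2)^2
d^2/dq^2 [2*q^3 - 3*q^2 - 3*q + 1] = 12*q - 6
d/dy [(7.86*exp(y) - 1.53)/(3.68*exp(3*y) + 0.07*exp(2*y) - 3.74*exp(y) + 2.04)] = (-57.8496*exp(3*y) + 16.341*exp(2*y) + 0.214200000000002*exp(y) + 10.3122)*exp(y)/(13.5424*exp(6*y) + 0.5152*exp(5*y) - 27.5215*exp(4*y) + 14.4908*exp(3*y) + 14.2732*exp(2*y) - 15.2592*exp(y) + 4.1616)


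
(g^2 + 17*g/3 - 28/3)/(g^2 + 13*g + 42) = (g - 4/3)/(g + 6)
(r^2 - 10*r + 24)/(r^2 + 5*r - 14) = (r^2 - 10*r + 24)/(r^2 + 5*r - 14)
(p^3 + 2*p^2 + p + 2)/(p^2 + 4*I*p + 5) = (p^2 + p*(2 + I) + 2*I)/(p + 5*I)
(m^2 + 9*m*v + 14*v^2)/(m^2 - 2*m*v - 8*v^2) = (-m - 7*v)/(-m + 4*v)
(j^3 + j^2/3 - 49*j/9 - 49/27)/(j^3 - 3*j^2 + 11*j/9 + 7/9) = (j + 7/3)/(j - 1)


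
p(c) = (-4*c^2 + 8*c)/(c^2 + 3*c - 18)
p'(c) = (8 - 8*c)/(c^2 + 3*c - 18) + (-2*c - 3)*(-4*c^2 + 8*c)/(c^2 + 3*c - 18)^2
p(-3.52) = 4.81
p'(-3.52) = -3.44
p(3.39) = -5.15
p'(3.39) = 8.52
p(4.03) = -3.17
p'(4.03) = 1.04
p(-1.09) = 0.67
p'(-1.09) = -0.81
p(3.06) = -23.87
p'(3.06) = 370.11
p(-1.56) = 1.10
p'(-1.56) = -1.02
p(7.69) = -2.73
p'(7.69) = -0.05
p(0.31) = -0.12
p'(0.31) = -0.35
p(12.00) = -2.96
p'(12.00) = -0.05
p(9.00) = -2.80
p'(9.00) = -0.06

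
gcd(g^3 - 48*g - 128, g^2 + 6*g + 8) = g + 4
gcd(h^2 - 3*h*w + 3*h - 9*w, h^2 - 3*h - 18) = h + 3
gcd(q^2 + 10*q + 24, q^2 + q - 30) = q + 6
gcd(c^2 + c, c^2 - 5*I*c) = c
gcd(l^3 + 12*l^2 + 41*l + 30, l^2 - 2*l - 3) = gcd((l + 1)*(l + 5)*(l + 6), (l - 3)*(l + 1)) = l + 1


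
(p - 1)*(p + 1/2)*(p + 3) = p^3 + 5*p^2/2 - 2*p - 3/2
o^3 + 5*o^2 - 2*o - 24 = (o - 2)*(o + 3)*(o + 4)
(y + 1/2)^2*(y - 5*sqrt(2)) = y^3 - 5*sqrt(2)*y^2 + y^2 - 5*sqrt(2)*y + y/4 - 5*sqrt(2)/4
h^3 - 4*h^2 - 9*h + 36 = (h - 4)*(h - 3)*(h + 3)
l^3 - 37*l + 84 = (l - 4)*(l - 3)*(l + 7)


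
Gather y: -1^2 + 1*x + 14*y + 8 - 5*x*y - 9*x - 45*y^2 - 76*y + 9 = -8*x - 45*y^2 + y*(-5*x - 62) + 16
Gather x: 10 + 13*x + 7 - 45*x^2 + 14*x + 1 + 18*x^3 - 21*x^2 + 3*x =18*x^3 - 66*x^2 + 30*x + 18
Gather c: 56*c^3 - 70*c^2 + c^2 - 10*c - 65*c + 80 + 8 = 56*c^3 - 69*c^2 - 75*c + 88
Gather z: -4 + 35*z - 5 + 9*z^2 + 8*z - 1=9*z^2 + 43*z - 10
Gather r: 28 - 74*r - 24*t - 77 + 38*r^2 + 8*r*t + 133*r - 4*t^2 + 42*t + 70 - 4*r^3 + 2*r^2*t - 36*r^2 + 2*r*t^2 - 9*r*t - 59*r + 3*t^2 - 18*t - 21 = -4*r^3 + r^2*(2*t + 2) + r*(2*t^2 - t) - t^2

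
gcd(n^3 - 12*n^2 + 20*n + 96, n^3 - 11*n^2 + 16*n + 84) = n^2 - 4*n - 12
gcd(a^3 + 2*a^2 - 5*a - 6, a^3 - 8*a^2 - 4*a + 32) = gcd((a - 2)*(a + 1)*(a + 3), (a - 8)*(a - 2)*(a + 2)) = a - 2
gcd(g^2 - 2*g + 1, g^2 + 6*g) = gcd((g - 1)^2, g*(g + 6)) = 1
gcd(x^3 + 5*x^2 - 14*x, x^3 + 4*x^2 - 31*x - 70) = x + 7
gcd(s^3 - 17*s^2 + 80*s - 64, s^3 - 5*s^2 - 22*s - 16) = s - 8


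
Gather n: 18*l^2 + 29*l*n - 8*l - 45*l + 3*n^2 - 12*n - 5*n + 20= 18*l^2 - 53*l + 3*n^2 + n*(29*l - 17) + 20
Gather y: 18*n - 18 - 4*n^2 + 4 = -4*n^2 + 18*n - 14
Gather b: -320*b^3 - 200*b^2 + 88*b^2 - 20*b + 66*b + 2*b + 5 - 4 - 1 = -320*b^3 - 112*b^2 + 48*b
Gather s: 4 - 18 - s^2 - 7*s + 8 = -s^2 - 7*s - 6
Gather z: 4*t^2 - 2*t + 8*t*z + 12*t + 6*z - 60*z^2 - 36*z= 4*t^2 + 10*t - 60*z^2 + z*(8*t - 30)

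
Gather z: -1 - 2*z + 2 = 1 - 2*z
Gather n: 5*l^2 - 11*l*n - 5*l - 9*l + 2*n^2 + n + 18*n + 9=5*l^2 - 14*l + 2*n^2 + n*(19 - 11*l) + 9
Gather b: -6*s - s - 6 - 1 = -7*s - 7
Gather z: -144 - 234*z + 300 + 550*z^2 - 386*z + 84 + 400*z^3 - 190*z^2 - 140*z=400*z^3 + 360*z^2 - 760*z + 240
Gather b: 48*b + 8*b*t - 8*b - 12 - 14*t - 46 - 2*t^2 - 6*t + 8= b*(8*t + 40) - 2*t^2 - 20*t - 50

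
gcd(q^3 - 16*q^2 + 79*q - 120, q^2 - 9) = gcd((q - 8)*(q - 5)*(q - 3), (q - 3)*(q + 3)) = q - 3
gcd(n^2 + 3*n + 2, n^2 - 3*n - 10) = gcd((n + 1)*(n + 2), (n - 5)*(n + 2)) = n + 2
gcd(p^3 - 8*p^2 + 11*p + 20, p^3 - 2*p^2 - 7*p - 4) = p^2 - 3*p - 4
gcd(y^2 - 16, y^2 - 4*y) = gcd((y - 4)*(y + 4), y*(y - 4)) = y - 4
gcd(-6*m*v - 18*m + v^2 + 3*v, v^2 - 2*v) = 1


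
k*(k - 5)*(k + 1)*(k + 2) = k^4 - 2*k^3 - 13*k^2 - 10*k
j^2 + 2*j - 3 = (j - 1)*(j + 3)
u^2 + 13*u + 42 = (u + 6)*(u + 7)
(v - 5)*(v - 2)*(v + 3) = v^3 - 4*v^2 - 11*v + 30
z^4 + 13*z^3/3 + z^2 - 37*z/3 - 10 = (z - 5/3)*(z + 1)*(z + 2)*(z + 3)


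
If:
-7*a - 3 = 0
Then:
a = -3/7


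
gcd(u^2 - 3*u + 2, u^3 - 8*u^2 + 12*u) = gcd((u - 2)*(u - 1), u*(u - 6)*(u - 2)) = u - 2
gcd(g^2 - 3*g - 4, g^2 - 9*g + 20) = g - 4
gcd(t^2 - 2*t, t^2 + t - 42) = 1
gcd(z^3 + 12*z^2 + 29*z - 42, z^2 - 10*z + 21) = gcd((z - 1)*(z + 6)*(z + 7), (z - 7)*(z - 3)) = 1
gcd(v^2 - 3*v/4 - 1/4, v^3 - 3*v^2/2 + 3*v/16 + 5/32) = v + 1/4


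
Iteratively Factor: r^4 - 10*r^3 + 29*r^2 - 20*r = (r - 1)*(r^3 - 9*r^2 + 20*r) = (r - 4)*(r - 1)*(r^2 - 5*r) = (r - 5)*(r - 4)*(r - 1)*(r)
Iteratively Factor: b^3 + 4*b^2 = (b)*(b^2 + 4*b) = b^2*(b + 4)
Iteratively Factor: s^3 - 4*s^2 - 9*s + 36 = (s - 3)*(s^2 - s - 12) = (s - 4)*(s - 3)*(s + 3)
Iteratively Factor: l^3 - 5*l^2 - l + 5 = (l + 1)*(l^2 - 6*l + 5) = (l - 5)*(l + 1)*(l - 1)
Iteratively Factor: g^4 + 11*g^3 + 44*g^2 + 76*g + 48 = (g + 4)*(g^3 + 7*g^2 + 16*g + 12) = (g + 2)*(g + 4)*(g^2 + 5*g + 6) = (g + 2)^2*(g + 4)*(g + 3)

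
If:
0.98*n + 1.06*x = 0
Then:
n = -1.08163265306122*x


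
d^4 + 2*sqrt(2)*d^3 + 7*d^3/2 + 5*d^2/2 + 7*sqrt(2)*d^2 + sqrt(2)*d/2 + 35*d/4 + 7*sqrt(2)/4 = (d + 7/2)*(d + sqrt(2)/2)^2*(d + sqrt(2))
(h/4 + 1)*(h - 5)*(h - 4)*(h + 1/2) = h^4/4 - 9*h^3/8 - 37*h^2/8 + 18*h + 10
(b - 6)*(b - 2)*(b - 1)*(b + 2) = b^4 - 7*b^3 + 2*b^2 + 28*b - 24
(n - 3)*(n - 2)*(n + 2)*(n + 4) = n^4 + n^3 - 16*n^2 - 4*n + 48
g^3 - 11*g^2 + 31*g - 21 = (g - 7)*(g - 3)*(g - 1)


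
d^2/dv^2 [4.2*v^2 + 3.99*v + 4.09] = 8.40000000000000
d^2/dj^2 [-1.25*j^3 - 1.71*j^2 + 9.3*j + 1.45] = -7.5*j - 3.42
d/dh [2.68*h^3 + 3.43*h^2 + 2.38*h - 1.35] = 8.04*h^2 + 6.86*h + 2.38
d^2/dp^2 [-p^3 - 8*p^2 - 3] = -6*p - 16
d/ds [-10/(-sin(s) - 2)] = -10*cos(s)/(sin(s) + 2)^2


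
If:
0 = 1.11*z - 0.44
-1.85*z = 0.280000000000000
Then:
No Solution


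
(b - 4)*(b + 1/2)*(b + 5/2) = b^3 - b^2 - 43*b/4 - 5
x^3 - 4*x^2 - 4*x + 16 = (x - 4)*(x - 2)*(x + 2)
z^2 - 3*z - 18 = (z - 6)*(z + 3)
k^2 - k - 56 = (k - 8)*(k + 7)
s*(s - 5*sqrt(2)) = s^2 - 5*sqrt(2)*s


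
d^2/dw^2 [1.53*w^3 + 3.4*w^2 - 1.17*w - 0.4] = 9.18*w + 6.8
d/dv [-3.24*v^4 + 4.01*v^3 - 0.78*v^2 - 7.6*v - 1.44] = -12.96*v^3 + 12.03*v^2 - 1.56*v - 7.6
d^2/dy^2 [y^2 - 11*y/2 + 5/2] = 2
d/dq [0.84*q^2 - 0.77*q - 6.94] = 1.68*q - 0.77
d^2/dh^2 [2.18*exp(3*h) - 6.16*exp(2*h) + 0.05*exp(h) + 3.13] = (19.62*exp(2*h) - 24.64*exp(h) + 0.05)*exp(h)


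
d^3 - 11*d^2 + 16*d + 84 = (d - 7)*(d - 6)*(d + 2)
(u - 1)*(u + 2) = u^2 + u - 2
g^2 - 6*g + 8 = (g - 4)*(g - 2)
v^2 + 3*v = v*(v + 3)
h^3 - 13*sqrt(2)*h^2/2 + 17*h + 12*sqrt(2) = (h - 4*sqrt(2))*(h - 3*sqrt(2))*(h + sqrt(2)/2)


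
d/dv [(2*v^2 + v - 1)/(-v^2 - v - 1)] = (-v^2 - 6*v - 2)/(v^4 + 2*v^3 + 3*v^2 + 2*v + 1)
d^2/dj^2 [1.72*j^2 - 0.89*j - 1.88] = 3.44000000000000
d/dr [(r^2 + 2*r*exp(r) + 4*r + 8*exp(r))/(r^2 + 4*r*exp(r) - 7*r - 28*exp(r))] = (-(r^2 + 2*r*exp(r) + 4*r + 8*exp(r))*(4*r*exp(r) + 2*r - 24*exp(r) - 7) + 2*(r^2 + 4*r*exp(r) - 7*r - 28*exp(r))*(r*exp(r) + r + 5*exp(r) + 2))/(r^2 + 4*r*exp(r) - 7*r - 28*exp(r))^2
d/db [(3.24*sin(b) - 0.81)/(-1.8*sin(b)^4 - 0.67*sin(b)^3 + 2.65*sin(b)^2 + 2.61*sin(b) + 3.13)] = (17.496*sin(b)^4 - 1.4904*sin(b)^3 - 10.2141*sin(b)^2 + 4.293*sin(b) + 12.2553)*cos(b)/(3.24*sin(b)^8 + 2.412*sin(b)^7 - 9.0911*sin(b)^6 - 12.947*sin(b)^5 - 7.7429*sin(b)^4 + 9.6388*sin(b)^3 + 23.4011*sin(b)^2 + 16.3386*sin(b) + 9.7969)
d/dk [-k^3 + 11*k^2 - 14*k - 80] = -3*k^2 + 22*k - 14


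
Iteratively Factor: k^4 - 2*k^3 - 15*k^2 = (k + 3)*(k^3 - 5*k^2) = k*(k + 3)*(k^2 - 5*k) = k^2*(k + 3)*(k - 5)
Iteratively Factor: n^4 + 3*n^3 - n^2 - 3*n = (n + 3)*(n^3 - n) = (n - 1)*(n + 3)*(n^2 + n) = n*(n - 1)*(n + 3)*(n + 1)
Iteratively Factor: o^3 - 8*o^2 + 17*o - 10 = (o - 5)*(o^2 - 3*o + 2) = (o - 5)*(o - 2)*(o - 1)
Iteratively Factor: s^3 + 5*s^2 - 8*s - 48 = (s + 4)*(s^2 + s - 12) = (s + 4)^2*(s - 3)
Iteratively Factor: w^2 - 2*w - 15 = (w - 5)*(w + 3)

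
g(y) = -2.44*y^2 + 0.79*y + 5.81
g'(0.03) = 0.64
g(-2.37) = -9.77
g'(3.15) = -14.58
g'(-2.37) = 12.36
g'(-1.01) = 5.72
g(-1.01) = 2.52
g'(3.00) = -13.85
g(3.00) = -13.78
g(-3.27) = -22.86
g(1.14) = 3.54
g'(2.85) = -13.12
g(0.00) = 5.81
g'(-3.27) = 16.75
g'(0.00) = 0.79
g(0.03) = 5.83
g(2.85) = -11.76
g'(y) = 0.79 - 4.88*y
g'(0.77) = -2.97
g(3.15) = -15.91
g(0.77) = 4.97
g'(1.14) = -4.77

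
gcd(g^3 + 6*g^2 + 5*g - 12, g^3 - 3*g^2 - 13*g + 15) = g^2 + 2*g - 3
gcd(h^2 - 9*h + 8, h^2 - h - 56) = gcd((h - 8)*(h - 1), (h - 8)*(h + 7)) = h - 8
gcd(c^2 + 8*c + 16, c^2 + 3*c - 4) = c + 4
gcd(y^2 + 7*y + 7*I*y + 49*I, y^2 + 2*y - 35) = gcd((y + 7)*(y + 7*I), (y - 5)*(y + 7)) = y + 7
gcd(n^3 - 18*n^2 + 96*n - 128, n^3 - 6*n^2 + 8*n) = n - 2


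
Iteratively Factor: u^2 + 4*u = (u + 4)*(u)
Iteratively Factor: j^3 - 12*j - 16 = (j + 2)*(j^2 - 2*j - 8) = (j - 4)*(j + 2)*(j + 2)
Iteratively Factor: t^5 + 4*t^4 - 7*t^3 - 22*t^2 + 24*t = (t - 1)*(t^4 + 5*t^3 - 2*t^2 - 24*t) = (t - 2)*(t - 1)*(t^3 + 7*t^2 + 12*t) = t*(t - 2)*(t - 1)*(t^2 + 7*t + 12) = t*(t - 2)*(t - 1)*(t + 3)*(t + 4)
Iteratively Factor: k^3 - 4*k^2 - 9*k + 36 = (k + 3)*(k^2 - 7*k + 12) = (k - 3)*(k + 3)*(k - 4)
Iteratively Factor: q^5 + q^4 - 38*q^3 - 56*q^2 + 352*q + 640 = (q + 4)*(q^4 - 3*q^3 - 26*q^2 + 48*q + 160) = (q + 4)^2*(q^3 - 7*q^2 + 2*q + 40) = (q - 5)*(q + 4)^2*(q^2 - 2*q - 8) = (q - 5)*(q - 4)*(q + 4)^2*(q + 2)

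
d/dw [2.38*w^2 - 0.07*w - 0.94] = 4.76*w - 0.07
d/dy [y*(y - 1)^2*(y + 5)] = 4*y^3 + 9*y^2 - 18*y + 5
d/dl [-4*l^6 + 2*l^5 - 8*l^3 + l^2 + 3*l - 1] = -24*l^5 + 10*l^4 - 24*l^2 + 2*l + 3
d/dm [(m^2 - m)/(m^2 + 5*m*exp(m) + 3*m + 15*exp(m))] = (-m*(m - 1)*(5*m*exp(m) + 2*m + 20*exp(m) + 3) + (2*m - 1)*(m^2 + 5*m*exp(m) + 3*m + 15*exp(m)))/(m^2 + 5*m*exp(m) + 3*m + 15*exp(m))^2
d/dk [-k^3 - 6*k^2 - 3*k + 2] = -3*k^2 - 12*k - 3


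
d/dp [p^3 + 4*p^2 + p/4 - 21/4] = 3*p^2 + 8*p + 1/4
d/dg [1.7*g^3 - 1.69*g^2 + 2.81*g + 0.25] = 5.1*g^2 - 3.38*g + 2.81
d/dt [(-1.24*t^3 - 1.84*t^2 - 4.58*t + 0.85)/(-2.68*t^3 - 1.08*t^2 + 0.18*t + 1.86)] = (-1.77635683940025e-15*t^5 - 3.592*t^4 - 24.9952*t^3 - 5.3628*t^2 - 5.0088*t - 8.6718)/(7.1824*t^6 + 5.7888*t^5 + 0.2016*t^4 - 10.3584*t^3 - 3.9852*t^2 + 0.6696*t + 3.4596)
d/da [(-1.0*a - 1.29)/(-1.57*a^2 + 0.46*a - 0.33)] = (-1.57*a^2 - 4.0506*a + 0.9234)/(2.4649*a^4 - 1.4444*a^3 + 1.2478*a^2 - 0.3036*a + 0.1089)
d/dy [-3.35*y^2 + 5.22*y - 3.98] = 5.22 - 6.7*y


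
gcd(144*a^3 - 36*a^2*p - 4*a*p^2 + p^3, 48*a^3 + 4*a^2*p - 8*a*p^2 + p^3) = 24*a^2 - 10*a*p + p^2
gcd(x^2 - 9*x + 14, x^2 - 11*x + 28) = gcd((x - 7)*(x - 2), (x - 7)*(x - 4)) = x - 7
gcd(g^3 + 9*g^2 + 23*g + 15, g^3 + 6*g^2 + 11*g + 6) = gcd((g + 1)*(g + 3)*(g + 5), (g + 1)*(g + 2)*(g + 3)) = g^2 + 4*g + 3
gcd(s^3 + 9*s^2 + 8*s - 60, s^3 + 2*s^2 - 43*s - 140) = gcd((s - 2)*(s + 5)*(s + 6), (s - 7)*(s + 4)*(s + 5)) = s + 5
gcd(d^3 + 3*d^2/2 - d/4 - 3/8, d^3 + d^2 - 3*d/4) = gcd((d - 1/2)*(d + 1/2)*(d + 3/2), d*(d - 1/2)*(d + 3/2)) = d^2 + d - 3/4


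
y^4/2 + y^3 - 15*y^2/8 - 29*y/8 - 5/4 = (y/2 + 1/2)*(y - 2)*(y + 1/2)*(y + 5/2)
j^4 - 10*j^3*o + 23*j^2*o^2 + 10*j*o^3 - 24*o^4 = (j - 6*o)*(j - 4*o)*(j - o)*(j + o)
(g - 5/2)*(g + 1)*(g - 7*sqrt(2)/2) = g^3 - 7*sqrt(2)*g^2/2 - 3*g^2/2 - 5*g/2 + 21*sqrt(2)*g/4 + 35*sqrt(2)/4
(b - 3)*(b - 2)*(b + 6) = b^3 + b^2 - 24*b + 36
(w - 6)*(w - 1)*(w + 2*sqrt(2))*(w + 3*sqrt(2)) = w^4 - 7*w^3 + 5*sqrt(2)*w^3 - 35*sqrt(2)*w^2 + 18*w^2 - 84*w + 30*sqrt(2)*w + 72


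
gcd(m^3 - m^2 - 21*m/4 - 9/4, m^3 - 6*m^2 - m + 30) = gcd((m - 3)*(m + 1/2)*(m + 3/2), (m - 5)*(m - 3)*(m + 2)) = m - 3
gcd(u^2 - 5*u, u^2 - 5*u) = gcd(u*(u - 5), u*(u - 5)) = u^2 - 5*u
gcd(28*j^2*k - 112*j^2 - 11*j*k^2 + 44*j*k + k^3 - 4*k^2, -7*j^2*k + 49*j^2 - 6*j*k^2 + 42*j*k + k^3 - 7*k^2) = 7*j - k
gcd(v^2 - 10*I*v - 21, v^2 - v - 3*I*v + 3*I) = v - 3*I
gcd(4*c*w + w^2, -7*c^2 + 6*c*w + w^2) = 1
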